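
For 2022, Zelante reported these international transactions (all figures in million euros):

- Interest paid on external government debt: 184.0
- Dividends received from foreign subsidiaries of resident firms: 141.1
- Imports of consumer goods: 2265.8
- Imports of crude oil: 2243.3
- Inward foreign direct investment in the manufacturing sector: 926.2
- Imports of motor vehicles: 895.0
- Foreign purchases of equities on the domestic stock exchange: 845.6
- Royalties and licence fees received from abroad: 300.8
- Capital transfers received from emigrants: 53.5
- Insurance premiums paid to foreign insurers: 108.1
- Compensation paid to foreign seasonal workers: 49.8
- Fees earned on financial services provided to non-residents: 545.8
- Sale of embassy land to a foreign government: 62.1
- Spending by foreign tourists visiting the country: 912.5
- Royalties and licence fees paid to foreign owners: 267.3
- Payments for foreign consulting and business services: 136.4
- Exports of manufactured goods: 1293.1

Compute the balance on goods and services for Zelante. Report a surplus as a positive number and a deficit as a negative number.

Goods: -895.0 - 2243.3 + 1293.1 - 2265.8 = -4111.0
Services: -267.3 - 136.4 + 545.8 - 108.1 + 912.5 + 300.8 = 1247.3
Trade balance = -4111.0 + 1247.3 = -2863.7
(Excluded from the trade balance — primary income: interest paid on external government debt 184.0, dividends received from foreign subsidiaries of resident firms 141.1, compensation paid to foreign seasonal workers 49.8; financial account: inward foreign direct investment in the manufacturing sector 926.2, foreign purchases of equities on the domestic stock exchange 845.6; capital account: capital transfers received from emigrants 53.5, sale of embassy land to a foreign government 62.1.)

-2863.7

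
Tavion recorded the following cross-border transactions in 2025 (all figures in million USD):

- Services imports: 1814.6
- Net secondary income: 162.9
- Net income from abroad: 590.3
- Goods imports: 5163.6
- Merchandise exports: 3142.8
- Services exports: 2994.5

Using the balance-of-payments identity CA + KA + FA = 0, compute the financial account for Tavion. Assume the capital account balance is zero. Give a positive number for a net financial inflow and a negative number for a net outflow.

87.7

Goods balance = 3142.8 - 5163.6 = -2020.8
Services balance = 2994.5 - 1814.6 = 1179.9
Trade balance (goods + services) = -2020.8 + 1179.9 = -840.9
Net primary income = 590.3
Net secondary income = 162.9
Current account = -840.9 + 590.3 + 162.9 = -87.7
Financial account = -(-87.7) = 87.7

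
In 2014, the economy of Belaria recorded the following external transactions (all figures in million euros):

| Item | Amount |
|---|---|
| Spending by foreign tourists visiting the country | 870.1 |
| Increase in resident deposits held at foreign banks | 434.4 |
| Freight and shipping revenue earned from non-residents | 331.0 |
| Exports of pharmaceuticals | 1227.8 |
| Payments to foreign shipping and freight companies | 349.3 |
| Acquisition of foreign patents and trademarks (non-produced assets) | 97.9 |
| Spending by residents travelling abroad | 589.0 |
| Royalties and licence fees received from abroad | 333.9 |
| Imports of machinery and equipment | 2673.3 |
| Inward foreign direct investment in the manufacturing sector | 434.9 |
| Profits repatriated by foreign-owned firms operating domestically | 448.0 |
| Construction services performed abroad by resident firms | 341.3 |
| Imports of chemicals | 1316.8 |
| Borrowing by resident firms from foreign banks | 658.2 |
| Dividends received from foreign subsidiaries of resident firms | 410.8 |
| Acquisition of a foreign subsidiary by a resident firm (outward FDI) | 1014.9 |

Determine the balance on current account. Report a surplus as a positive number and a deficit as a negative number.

-1861.5

Goods: -1316.8 - 2673.3 + 1227.8 = -2762.3
Services: 341.3 + 333.9 + 331.0 - 589.0 - 349.3 + 870.1 = 938.0
Primary income: -448.0 + 410.8 = -37.2
Current account = (-2762.3) + 938.0 + (-37.2) = -1861.5
(Excluded from the current account — financial account: increase in resident deposits held at foreign banks 434.4, inward foreign direct investment in the manufacturing sector 434.9, borrowing by resident firms from foreign banks 658.2, acquisition of a foreign subsidiary by a resident firm (outward FDI) 1014.9; capital account: acquisition of foreign patents and trademarks (non-produced assets) 97.9.)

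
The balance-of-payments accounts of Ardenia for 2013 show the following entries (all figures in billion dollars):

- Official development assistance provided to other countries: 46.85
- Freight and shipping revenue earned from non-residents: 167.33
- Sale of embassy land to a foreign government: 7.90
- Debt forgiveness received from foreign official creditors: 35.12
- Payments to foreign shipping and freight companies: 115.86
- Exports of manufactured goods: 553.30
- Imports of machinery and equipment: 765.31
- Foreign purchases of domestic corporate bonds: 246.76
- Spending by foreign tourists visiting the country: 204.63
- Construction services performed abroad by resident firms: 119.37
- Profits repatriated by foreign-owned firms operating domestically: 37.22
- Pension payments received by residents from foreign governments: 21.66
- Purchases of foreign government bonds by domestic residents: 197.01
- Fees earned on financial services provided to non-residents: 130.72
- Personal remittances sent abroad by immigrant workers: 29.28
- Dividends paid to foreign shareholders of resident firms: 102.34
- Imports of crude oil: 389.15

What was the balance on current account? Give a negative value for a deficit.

-289.00

Goods: -765.31 + 553.30 - 389.15 = -601.16
Services: 204.63 - 115.86 + 167.33 + 130.72 + 119.37 = 506.19
Primary income: -37.22 - 102.34 = -139.56
Secondary income: -29.28 - 46.85 + 21.66 = -54.47
Current account = (-601.16) + 506.19 + (-139.56) + (-54.47) = -289.00
(Excluded from the current account — capital account: sale of embassy land to a foreign government 7.90, debt forgiveness received from foreign official creditors 35.12; financial account: foreign purchases of domestic corporate bonds 246.76, purchases of foreign government bonds by domestic residents 197.01.)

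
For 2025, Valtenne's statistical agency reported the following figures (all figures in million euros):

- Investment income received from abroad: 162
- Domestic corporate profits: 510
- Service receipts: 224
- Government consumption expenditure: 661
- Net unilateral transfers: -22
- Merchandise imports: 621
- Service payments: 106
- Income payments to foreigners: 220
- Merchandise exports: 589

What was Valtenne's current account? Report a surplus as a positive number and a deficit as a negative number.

Goods balance = 589 - 621 = -32
Services balance = 224 - 106 = 118
Trade balance (goods + services) = -32 + 118 = 86
Net primary income = 162 - 220 = -58
Net secondary income = -22
Current account = 86 + (-58) + (-22) = 6

6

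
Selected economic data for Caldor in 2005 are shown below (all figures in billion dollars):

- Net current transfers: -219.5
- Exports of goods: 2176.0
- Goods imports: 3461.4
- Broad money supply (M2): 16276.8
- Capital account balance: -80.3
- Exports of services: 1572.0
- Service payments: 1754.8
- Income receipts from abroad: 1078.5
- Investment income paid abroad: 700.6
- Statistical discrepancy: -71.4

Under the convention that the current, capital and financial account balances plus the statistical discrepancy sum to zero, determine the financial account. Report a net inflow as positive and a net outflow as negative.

Goods balance = 2176.0 - 3461.4 = -1285.4
Services balance = 1572.0 - 1754.8 = -182.8
Trade balance (goods + services) = -1285.4 + (-182.8) = -1468.2
Net primary income = 1078.5 - 700.6 = 377.9
Net secondary income = -219.5
Current account = -1468.2 + 377.9 + (-219.5) = -1309.8
Financial account = -(-1309.8 + (-80.3) + (-71.4)) = 1461.5

1461.5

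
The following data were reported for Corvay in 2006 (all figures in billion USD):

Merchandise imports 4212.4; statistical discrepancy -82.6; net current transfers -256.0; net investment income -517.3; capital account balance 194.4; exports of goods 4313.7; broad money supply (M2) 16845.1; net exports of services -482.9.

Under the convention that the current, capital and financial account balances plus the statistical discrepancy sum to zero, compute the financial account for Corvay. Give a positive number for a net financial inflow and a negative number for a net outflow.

1043.1

Goods balance = 4313.7 - 4212.4 = 101.3
Services balance = -482.9
Trade balance (goods + services) = 101.3 + (-482.9) = -381.6
Net primary income = -517.3
Net secondary income = -256.0
Current account = -381.6 + (-517.3) + (-256.0) = -1154.9
Financial account = -(-1154.9 + 194.4 + (-82.6)) = 1043.1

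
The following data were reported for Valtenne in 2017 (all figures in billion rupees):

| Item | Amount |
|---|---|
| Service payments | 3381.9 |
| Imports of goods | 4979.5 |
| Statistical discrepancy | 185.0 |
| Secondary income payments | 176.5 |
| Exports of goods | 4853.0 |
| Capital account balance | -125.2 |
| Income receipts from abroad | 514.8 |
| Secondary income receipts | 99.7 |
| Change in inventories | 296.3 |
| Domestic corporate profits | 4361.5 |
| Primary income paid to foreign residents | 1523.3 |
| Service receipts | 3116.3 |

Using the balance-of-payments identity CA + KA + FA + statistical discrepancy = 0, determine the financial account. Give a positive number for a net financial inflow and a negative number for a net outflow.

1417.6

Goods balance = 4853.0 - 4979.5 = -126.5
Services balance = 3116.3 - 3381.9 = -265.6
Trade balance (goods + services) = -126.5 + (-265.6) = -392.1
Net primary income = 514.8 - 1523.3 = -1008.5
Net secondary income = 99.7 - 176.5 = -76.8
Current account = -392.1 + (-1008.5) + (-76.8) = -1477.4
Financial account = -(-1477.4 + (-125.2) + 185.0) = 1417.6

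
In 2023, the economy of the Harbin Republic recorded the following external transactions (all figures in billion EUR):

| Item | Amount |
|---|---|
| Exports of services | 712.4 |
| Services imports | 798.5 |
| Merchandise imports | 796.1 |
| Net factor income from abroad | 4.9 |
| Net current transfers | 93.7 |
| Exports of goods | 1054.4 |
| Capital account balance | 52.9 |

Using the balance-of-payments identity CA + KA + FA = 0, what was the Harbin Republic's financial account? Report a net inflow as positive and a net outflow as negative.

-323.7

Goods balance = 1054.4 - 796.1 = 258.3
Services balance = 712.4 - 798.5 = -86.1
Trade balance (goods + services) = 258.3 + (-86.1) = 172.2
Net primary income = 4.9
Net secondary income = 93.7
Current account = 172.2 + 4.9 + 93.7 = 270.8
Financial account = -(270.8 + 52.9) = -323.7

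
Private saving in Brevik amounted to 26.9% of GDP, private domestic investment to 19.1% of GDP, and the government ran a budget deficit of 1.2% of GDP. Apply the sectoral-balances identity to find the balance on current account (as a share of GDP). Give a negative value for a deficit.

By the sectoral-balances identity, CA = (S_private - I) + (T - G).
Private balance = 26.9 - 19.1 = 7.8
Government balance (T - G) = -1.2
CA = 7.8 + (-1.2) = 6.6

6.6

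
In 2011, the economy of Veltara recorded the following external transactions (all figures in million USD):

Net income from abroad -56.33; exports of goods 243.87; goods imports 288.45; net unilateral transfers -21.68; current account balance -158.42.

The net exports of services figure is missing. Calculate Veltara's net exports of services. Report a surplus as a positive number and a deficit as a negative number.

Current account = goods balance + services balance + net primary income + net secondary income
Sum of the known components = -122.59
Net exports of services = CA - (known components) = -158.42 - (-122.59) = -35.83

-35.83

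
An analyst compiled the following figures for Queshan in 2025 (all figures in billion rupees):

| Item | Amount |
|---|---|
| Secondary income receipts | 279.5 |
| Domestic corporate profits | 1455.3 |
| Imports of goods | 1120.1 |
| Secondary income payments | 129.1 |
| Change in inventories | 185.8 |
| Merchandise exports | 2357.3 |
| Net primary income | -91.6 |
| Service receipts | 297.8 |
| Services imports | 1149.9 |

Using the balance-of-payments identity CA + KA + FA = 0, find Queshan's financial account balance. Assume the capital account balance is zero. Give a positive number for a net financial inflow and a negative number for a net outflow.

Goods balance = 2357.3 - 1120.1 = 1237.2
Services balance = 297.8 - 1149.9 = -852.1
Trade balance (goods + services) = 1237.2 + (-852.1) = 385.1
Net primary income = -91.6
Net secondary income = 279.5 - 129.1 = 150.4
Current account = 385.1 + (-91.6) + 150.4 = 443.9
Financial account = -(443.9) = -443.9

-443.9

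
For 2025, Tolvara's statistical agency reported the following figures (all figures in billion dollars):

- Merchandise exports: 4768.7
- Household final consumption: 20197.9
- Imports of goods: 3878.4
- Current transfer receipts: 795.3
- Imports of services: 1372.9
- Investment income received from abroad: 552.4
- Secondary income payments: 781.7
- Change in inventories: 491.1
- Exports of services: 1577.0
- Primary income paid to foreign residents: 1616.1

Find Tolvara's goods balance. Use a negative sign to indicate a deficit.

890.3

Goods balance = 4768.7 - 3878.4 = 890.3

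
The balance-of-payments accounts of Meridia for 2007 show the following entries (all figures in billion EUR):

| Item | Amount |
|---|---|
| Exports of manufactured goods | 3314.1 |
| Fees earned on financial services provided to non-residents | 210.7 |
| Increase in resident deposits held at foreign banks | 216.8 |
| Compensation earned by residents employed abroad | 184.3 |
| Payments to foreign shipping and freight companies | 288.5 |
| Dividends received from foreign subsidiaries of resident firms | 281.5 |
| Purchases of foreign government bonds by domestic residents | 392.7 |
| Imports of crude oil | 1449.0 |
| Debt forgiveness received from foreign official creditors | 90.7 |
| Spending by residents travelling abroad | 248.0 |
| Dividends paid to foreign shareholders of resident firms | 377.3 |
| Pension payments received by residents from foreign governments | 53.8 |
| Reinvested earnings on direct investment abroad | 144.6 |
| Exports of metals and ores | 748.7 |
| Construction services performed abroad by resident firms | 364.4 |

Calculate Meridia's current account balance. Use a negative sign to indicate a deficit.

Goods: 748.7 - 1449.0 + 3314.1 = 2613.8
Services: -248.0 + 364.4 - 288.5 + 210.7 = 38.6
Primary income: 281.5 + 184.3 - 377.3 + 144.6 = 233.1
Secondary income: 53.8
Current account = 2613.8 + 38.6 + 233.1 + 53.8 = 2939.3
(Excluded from the current account — financial account: increase in resident deposits held at foreign banks 216.8, purchases of foreign government bonds by domestic residents 392.7; capital account: debt forgiveness received from foreign official creditors 90.7.)

2939.3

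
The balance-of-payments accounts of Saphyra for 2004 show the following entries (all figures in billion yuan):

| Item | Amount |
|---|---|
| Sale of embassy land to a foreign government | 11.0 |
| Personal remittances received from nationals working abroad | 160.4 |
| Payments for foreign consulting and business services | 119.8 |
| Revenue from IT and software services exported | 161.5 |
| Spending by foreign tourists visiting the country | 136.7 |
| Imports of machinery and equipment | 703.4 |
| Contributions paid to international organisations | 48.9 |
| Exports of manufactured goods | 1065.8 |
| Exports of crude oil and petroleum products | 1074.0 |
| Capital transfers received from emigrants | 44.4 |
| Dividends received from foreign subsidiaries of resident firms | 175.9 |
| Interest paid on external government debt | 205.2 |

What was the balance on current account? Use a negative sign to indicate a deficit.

1697.0

Goods: -703.4 + 1074.0 + 1065.8 = 1436.4
Services: 161.5 - 119.8 + 136.7 = 178.4
Primary income: -205.2 + 175.9 = -29.3
Secondary income: -48.9 + 160.4 = 111.5
Current account = 1436.4 + 178.4 + (-29.3) + 111.5 = 1697.0
(Excluded from the current account — capital account: sale of embassy land to a foreign government 11.0, capital transfers received from emigrants 44.4.)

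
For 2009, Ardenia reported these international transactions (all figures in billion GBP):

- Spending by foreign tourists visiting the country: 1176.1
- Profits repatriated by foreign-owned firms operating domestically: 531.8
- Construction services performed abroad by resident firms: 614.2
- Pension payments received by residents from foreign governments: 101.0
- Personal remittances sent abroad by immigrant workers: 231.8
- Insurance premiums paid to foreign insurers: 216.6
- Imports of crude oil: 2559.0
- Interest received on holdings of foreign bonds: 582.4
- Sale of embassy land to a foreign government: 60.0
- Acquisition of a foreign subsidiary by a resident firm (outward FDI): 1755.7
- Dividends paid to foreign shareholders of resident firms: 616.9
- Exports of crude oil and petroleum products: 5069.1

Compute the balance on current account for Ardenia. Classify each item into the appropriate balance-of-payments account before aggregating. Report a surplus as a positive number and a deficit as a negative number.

3386.7

Goods: -2559.0 + 5069.1 = 2510.1
Services: -216.6 + 1176.1 + 614.2 = 1573.7
Primary income: 582.4 - 616.9 - 531.8 = -566.3
Secondary income: -231.8 + 101.0 = -130.8
Current account = 2510.1 + 1573.7 + (-566.3) + (-130.8) = 3386.7
(Excluded from the current account — capital account: sale of embassy land to a foreign government 60.0; financial account: acquisition of a foreign subsidiary by a resident firm (outward FDI) 1755.7.)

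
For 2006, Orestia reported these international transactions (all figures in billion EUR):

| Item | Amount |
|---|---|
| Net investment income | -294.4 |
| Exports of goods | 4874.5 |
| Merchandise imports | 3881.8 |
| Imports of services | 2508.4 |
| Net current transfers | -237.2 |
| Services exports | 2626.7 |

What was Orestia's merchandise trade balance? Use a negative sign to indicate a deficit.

992.7

Goods balance = 4874.5 - 3881.8 = 992.7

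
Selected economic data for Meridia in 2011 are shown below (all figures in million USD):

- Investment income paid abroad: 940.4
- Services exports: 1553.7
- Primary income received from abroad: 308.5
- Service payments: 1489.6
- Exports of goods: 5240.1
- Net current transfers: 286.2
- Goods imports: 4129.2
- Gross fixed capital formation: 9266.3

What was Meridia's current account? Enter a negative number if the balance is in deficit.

Goods balance = 5240.1 - 4129.2 = 1110.9
Services balance = 1553.7 - 1489.6 = 64.1
Trade balance (goods + services) = 1110.9 + 64.1 = 1175.0
Net primary income = 308.5 - 940.4 = -631.9
Net secondary income = 286.2
Current account = 1175.0 + (-631.9) + 286.2 = 829.3

829.3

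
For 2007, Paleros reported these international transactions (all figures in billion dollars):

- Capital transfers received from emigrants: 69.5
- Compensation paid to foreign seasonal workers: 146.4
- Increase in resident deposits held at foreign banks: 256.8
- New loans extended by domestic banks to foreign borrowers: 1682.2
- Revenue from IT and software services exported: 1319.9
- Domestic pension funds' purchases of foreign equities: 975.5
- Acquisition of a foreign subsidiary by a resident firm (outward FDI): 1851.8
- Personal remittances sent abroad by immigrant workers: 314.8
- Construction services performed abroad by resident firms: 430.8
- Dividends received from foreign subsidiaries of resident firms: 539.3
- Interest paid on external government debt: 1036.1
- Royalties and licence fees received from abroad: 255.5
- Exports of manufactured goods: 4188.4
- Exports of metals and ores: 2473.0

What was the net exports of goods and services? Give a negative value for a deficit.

8667.6

Goods: 2473.0 + 4188.4 = 6661.4
Services: 1319.9 + 430.8 + 255.5 = 2006.2
Trade balance = 6661.4 + 2006.2 = 8667.6
(Excluded from the trade balance — capital account: capital transfers received from emigrants 69.5; primary income: compensation paid to foreign seasonal workers 146.4, dividends received from foreign subsidiaries of resident firms 539.3, interest paid on external government debt 1036.1; financial account: increase in resident deposits held at foreign banks 256.8, new loans extended by domestic banks to foreign borrowers 1682.2, domestic pension funds' purchases of foreign equities 975.5, acquisition of a foreign subsidiary by a resident firm (outward FDI) 1851.8; secondary income: personal remittances sent abroad by immigrant workers 314.8.)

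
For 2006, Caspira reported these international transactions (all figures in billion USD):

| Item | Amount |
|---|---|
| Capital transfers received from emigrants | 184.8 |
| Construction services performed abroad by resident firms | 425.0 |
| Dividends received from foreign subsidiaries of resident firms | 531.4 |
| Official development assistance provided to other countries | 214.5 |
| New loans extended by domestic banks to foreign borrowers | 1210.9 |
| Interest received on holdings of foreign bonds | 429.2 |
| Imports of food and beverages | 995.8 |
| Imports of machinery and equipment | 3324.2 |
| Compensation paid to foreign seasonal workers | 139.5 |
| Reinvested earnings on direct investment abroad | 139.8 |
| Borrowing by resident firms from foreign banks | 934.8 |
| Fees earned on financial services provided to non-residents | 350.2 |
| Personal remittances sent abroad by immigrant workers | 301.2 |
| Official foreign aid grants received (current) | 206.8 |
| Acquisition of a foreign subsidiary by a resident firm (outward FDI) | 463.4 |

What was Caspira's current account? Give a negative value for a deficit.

-2892.8

Goods: -995.8 - 3324.2 = -4320.0
Services: 425.0 + 350.2 = 775.2
Primary income: 531.4 + 429.2 - 139.5 + 139.8 = 960.9
Secondary income: 206.8 - 301.2 - 214.5 = -308.9
Current account = (-4320.0) + 775.2 + 960.9 + (-308.9) = -2892.8
(Excluded from the current account — capital account: capital transfers received from emigrants 184.8; financial account: new loans extended by domestic banks to foreign borrowers 1210.9, borrowing by resident firms from foreign banks 934.8, acquisition of a foreign subsidiary by a resident firm (outward FDI) 463.4.)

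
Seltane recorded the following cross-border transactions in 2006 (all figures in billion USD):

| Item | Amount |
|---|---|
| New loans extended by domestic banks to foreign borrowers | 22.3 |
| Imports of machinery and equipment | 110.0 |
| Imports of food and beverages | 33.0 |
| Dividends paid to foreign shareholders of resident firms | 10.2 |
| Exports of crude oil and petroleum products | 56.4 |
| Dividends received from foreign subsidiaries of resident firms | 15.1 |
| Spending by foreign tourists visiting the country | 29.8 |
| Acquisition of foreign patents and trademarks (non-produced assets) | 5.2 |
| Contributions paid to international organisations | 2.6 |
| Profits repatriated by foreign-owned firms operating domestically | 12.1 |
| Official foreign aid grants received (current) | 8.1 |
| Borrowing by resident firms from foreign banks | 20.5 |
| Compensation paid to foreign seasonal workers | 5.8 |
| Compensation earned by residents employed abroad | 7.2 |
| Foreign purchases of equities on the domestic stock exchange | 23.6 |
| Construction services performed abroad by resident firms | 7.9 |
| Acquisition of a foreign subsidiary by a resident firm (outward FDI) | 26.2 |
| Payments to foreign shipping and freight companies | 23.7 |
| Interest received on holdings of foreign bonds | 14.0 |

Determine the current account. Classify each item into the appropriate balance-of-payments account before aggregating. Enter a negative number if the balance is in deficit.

-58.9

Goods: 56.4 - 33.0 - 110.0 = -86.6
Services: 29.8 + 7.9 - 23.7 = 14.0
Primary income: -5.8 + 14.0 - 10.2 + 7.2 - 12.1 + 15.1 = 8.2
Secondary income: 8.1 - 2.6 = 5.5
Current account = (-86.6) + 14.0 + 8.2 + 5.5 = -58.9
(Excluded from the current account — financial account: new loans extended by domestic banks to foreign borrowers 22.3, borrowing by resident firms from foreign banks 20.5, foreign purchases of equities on the domestic stock exchange 23.6, acquisition of a foreign subsidiary by a resident firm (outward FDI) 26.2; capital account: acquisition of foreign patents and trademarks (non-produced assets) 5.2.)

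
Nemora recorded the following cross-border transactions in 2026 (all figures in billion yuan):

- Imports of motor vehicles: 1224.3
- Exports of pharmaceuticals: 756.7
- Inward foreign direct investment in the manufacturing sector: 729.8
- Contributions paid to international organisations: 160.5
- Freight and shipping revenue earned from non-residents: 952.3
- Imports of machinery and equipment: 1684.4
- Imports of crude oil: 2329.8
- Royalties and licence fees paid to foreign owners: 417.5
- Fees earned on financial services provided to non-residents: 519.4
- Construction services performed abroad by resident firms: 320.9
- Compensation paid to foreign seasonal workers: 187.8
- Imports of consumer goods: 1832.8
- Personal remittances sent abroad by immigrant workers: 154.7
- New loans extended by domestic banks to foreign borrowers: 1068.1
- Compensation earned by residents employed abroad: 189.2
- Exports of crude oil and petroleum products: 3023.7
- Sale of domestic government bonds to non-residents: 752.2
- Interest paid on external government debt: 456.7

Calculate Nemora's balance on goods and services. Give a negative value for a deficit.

-1915.8

Goods: -1684.4 - 2329.8 + 3023.7 - 1832.8 + 756.7 - 1224.3 = -3290.9
Services: 519.4 + 320.9 - 417.5 + 952.3 = 1375.1
Trade balance = -3290.9 + 1375.1 = -1915.8
(Excluded from the trade balance — financial account: inward foreign direct investment in the manufacturing sector 729.8, new loans extended by domestic banks to foreign borrowers 1068.1, sale of domestic government bonds to non-residents 752.2; secondary income: contributions paid to international organisations 160.5, personal remittances sent abroad by immigrant workers 154.7; primary income: compensation paid to foreign seasonal workers 187.8, compensation earned by residents employed abroad 189.2, interest paid on external government debt 456.7.)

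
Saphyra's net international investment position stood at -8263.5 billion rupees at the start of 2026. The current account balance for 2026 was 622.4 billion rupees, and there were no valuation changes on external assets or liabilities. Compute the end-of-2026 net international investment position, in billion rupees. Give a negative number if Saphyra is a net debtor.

-7641.1

With no valuation effects, change in NIIP = current account = 622.4
End-of-year NIIP = -8263.5 + 622.4 = -7641.1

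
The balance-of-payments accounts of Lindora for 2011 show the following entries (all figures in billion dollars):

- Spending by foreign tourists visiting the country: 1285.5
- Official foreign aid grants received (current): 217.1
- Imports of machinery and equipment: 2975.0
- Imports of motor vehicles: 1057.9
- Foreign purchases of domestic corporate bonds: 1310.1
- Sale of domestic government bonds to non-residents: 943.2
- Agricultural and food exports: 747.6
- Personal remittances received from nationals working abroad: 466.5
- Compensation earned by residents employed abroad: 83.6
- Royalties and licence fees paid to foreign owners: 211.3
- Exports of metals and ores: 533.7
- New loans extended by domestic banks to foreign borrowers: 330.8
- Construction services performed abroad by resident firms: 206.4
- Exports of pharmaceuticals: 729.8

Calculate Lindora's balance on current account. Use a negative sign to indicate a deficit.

Goods: 729.8 + 747.6 + 533.7 - 1057.9 - 2975.0 = -2021.8
Services: 1285.5 + 206.4 - 211.3 = 1280.6
Primary income: 83.6
Secondary income: 217.1 + 466.5 = 683.6
Current account = (-2021.8) + 1280.6 + 83.6 + 683.6 = 26.0
(Excluded from the current account — financial account: foreign purchases of domestic corporate bonds 1310.1, sale of domestic government bonds to non-residents 943.2, new loans extended by domestic banks to foreign borrowers 330.8.)

26.0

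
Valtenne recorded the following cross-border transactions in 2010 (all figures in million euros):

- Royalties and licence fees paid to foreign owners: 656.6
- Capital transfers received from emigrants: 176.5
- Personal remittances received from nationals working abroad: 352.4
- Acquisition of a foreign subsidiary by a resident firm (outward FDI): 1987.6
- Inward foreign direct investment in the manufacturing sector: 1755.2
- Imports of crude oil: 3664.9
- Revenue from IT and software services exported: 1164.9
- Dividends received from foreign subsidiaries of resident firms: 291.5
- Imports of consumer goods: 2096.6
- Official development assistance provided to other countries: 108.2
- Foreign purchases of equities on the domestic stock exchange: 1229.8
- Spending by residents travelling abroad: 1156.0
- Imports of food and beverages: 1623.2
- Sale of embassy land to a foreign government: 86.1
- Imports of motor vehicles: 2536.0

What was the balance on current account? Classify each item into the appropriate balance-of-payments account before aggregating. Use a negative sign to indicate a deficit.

Goods: -2536.0 - 3664.9 - 1623.2 - 2096.6 = -9920.7
Services: -656.6 + 1164.9 - 1156.0 = -647.7
Primary income: 291.5
Secondary income: 352.4 - 108.2 = 244.2
Current account = (-9920.7) + (-647.7) + 291.5 + 244.2 = -10032.7
(Excluded from the current account — capital account: capital transfers received from emigrants 176.5, sale of embassy land to a foreign government 86.1; financial account: acquisition of a foreign subsidiary by a resident firm (outward FDI) 1987.6, inward foreign direct investment in the manufacturing sector 1755.2, foreign purchases of equities on the domestic stock exchange 1229.8.)

-10032.7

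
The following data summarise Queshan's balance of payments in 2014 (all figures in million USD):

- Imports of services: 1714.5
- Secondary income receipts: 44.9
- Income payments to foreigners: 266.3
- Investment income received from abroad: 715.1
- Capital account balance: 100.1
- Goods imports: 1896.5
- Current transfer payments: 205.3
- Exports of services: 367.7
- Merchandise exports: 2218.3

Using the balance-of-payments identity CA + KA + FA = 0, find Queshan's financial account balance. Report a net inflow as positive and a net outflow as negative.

636.5

Goods balance = 2218.3 - 1896.5 = 321.8
Services balance = 367.7 - 1714.5 = -1346.8
Trade balance (goods + services) = 321.8 + (-1346.8) = -1025.0
Net primary income = 715.1 - 266.3 = 448.8
Net secondary income = 44.9 - 205.3 = -160.4
Current account = -1025.0 + 448.8 + (-160.4) = -736.6
Financial account = -(-736.6 + 100.1) = 636.5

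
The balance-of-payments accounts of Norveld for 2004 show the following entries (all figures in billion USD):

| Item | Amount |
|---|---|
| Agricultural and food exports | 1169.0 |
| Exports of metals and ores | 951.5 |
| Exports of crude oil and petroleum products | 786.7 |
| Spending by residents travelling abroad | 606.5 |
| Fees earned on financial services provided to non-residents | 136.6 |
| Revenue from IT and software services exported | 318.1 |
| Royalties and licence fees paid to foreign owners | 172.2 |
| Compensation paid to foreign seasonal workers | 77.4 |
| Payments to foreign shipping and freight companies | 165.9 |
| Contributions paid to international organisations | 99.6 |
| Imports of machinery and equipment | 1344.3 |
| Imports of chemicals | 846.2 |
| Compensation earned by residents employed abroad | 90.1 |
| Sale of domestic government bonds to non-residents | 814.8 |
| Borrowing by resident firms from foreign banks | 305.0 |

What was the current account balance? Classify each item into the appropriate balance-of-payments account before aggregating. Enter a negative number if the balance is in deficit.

139.9

Goods: 951.5 + 786.7 - 846.2 - 1344.3 + 1169.0 = 716.7
Services: -606.5 + 136.6 - 172.2 - 165.9 + 318.1 = -489.9
Primary income: -77.4 + 90.1 = 12.7
Secondary income: -99.6
Current account = 716.7 + (-489.9) + 12.7 + (-99.6) = 139.9
(Excluded from the current account — financial account: sale of domestic government bonds to non-residents 814.8, borrowing by resident firms from foreign banks 305.0.)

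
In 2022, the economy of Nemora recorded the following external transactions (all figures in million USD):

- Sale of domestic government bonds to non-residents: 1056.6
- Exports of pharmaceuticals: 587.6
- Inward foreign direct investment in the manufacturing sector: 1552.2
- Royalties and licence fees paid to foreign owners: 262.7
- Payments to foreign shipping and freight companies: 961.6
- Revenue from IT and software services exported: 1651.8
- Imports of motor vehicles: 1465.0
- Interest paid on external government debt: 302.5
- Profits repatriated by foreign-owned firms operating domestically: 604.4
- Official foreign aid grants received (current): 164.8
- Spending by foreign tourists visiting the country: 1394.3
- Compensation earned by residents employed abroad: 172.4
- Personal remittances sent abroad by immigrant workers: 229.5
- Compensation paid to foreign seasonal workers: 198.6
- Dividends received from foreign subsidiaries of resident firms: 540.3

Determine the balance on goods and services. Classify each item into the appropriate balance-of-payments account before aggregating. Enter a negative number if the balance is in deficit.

944.4

Goods: -1465.0 + 587.6 = -877.4
Services: -262.7 + 1651.8 - 961.6 + 1394.3 = 1821.8
Trade balance = -877.4 + 1821.8 = 944.4
(Excluded from the trade balance — financial account: sale of domestic government bonds to non-residents 1056.6, inward foreign direct investment in the manufacturing sector 1552.2; primary income: interest paid on external government debt 302.5, profits repatriated by foreign-owned firms operating domestically 604.4, compensation earned by residents employed abroad 172.4, compensation paid to foreign seasonal workers 198.6, dividends received from foreign subsidiaries of resident firms 540.3; secondary income: official foreign aid grants received (current) 164.8, personal remittances sent abroad by immigrant workers 229.5.)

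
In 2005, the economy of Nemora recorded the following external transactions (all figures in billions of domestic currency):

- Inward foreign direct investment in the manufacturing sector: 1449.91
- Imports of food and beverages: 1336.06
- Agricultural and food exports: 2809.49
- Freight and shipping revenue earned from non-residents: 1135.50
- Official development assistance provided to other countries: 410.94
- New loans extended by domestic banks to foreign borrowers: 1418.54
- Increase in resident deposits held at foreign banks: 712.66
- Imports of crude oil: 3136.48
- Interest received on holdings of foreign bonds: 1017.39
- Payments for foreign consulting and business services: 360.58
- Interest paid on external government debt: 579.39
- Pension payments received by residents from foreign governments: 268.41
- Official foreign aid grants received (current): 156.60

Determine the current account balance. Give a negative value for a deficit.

-436.06

Goods: -1336.06 - 3136.48 + 2809.49 = -1663.05
Services: 1135.50 - 360.58 = 774.92
Primary income: 1017.39 - 579.39 = 438.00
Secondary income: 268.41 - 410.94 + 156.60 = 14.07
Current account = (-1663.05) + 774.92 + 438.00 + 14.07 = -436.06
(Excluded from the current account — financial account: inward foreign direct investment in the manufacturing sector 1449.91, new loans extended by domestic banks to foreign borrowers 1418.54, increase in resident deposits held at foreign banks 712.66.)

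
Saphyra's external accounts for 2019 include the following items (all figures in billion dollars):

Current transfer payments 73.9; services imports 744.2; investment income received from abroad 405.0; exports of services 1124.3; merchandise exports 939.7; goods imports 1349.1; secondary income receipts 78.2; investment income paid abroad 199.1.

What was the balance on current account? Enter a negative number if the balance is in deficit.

Goods balance = 939.7 - 1349.1 = -409.4
Services balance = 1124.3 - 744.2 = 380.1
Trade balance (goods + services) = -409.4 + 380.1 = -29.3
Net primary income = 405.0 - 199.1 = 205.9
Net secondary income = 78.2 - 73.9 = 4.3
Current account = -29.3 + 205.9 + 4.3 = 180.9

180.9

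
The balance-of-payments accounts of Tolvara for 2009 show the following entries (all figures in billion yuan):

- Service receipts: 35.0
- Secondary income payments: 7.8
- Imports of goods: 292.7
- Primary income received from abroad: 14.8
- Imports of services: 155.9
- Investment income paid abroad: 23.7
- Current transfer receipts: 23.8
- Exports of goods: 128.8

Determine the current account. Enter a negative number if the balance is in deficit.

-277.7

Goods balance = 128.8 - 292.7 = -163.9
Services balance = 35.0 - 155.9 = -120.9
Trade balance (goods + services) = -163.9 + (-120.9) = -284.8
Net primary income = 14.8 - 23.7 = -8.9
Net secondary income = 23.8 - 7.8 = 16.0
Current account = -284.8 + (-8.9) + 16.0 = -277.7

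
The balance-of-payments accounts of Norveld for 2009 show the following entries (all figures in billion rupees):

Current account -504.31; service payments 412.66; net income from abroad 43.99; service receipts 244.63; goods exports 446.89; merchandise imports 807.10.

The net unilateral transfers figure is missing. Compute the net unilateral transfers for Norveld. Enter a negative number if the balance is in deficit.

Current account = goods balance + services balance + net primary income + net secondary income
Sum of the known components = -484.25
Net unilateral transfers = CA - (known components) = -504.31 - (-484.25) = -20.06

-20.06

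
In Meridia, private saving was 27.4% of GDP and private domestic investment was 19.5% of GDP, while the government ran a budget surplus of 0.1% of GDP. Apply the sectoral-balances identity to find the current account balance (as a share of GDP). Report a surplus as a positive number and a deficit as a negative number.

By the sectoral-balances identity, CA = (S_private - I) + (T - G).
Private balance = 27.4 - 19.5 = 7.9
Government balance (T - G) = 0.1
CA = 7.9 + 0.1 = 8.0

8.0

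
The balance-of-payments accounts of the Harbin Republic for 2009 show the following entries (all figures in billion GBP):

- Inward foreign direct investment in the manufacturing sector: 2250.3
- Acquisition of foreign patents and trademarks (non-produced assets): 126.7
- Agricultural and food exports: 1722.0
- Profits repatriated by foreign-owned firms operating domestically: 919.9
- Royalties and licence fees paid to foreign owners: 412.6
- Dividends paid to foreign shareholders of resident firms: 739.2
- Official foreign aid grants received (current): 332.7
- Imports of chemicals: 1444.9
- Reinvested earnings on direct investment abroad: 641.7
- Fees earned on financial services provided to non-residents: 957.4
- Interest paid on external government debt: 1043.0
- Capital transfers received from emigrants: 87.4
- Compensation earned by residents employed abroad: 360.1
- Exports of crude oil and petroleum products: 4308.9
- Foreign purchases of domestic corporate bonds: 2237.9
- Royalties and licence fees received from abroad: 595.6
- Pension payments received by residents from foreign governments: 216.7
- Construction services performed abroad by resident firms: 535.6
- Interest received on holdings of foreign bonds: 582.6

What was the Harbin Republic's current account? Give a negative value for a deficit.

Goods: -1444.9 + 4308.9 + 1722.0 = 4586.0
Services: 535.6 - 412.6 + 957.4 + 595.6 = 1676.0
Primary income: -919.9 + 641.7 + 582.6 + 360.1 - 1043.0 - 739.2 = -1117.7
Secondary income: 216.7 + 332.7 = 549.4
Current account = 4586.0 + 1676.0 + (-1117.7) + 549.4 = 5693.7
(Excluded from the current account — financial account: inward foreign direct investment in the manufacturing sector 2250.3, foreign purchases of domestic corporate bonds 2237.9; capital account: acquisition of foreign patents and trademarks (non-produced assets) 126.7, capital transfers received from emigrants 87.4.)

5693.7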